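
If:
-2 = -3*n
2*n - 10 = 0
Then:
No Solution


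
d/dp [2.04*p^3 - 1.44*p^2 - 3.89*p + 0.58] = 6.12*p^2 - 2.88*p - 3.89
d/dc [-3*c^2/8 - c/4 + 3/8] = -3*c/4 - 1/4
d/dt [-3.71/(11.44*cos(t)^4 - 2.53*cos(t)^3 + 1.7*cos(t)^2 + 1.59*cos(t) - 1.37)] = (-169.7696*cos(t)^3 + 28.1589*cos(t)^2 - 12.614*cos(t) - 5.8989)*sin(t)/(11.44*cos(t)^4 - 2.53*cos(t)^3 + 1.7*cos(t)^2 + 1.59*cos(t) - 1.37)^2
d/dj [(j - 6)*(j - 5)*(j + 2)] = 3*j^2 - 18*j + 8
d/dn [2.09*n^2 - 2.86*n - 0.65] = 4.18*n - 2.86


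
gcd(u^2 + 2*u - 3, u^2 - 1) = u - 1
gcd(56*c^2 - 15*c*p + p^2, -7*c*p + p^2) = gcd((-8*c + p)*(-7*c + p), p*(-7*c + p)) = -7*c + p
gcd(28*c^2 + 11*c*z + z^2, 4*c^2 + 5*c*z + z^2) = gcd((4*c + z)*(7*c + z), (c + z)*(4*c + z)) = 4*c + z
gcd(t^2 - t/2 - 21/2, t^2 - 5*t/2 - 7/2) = t - 7/2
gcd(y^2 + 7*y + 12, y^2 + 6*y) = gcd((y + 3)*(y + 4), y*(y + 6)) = 1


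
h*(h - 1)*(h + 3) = h^3 + 2*h^2 - 3*h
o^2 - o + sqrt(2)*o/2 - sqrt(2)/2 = (o - 1)*(o + sqrt(2)/2)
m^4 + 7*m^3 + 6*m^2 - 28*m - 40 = (m - 2)*(m + 2)^2*(m + 5)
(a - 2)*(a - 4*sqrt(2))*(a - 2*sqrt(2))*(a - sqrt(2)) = a^4 - 7*sqrt(2)*a^3 - 2*a^3 + 14*sqrt(2)*a^2 + 28*a^2 - 56*a - 16*sqrt(2)*a + 32*sqrt(2)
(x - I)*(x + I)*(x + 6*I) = x^3 + 6*I*x^2 + x + 6*I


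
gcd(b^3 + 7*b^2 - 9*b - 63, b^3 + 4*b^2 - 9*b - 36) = b^2 - 9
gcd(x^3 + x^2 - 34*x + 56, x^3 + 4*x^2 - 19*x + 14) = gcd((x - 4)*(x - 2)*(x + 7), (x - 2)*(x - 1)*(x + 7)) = x^2 + 5*x - 14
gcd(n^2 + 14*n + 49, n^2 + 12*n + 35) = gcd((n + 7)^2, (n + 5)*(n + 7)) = n + 7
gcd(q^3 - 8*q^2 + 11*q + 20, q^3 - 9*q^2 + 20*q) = q^2 - 9*q + 20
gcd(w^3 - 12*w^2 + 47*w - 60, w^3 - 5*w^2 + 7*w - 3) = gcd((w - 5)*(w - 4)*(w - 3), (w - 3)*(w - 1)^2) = w - 3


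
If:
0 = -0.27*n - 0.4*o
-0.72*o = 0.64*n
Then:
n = 0.00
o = 0.00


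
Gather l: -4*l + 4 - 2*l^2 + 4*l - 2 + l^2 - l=-l^2 - l + 2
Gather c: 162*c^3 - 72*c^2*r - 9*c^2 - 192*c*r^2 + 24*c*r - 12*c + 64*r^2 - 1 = 162*c^3 + c^2*(-72*r - 9) + c*(-192*r^2 + 24*r - 12) + 64*r^2 - 1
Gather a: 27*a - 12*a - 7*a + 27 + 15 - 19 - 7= 8*a + 16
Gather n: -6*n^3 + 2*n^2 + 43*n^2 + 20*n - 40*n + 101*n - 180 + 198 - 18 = -6*n^3 + 45*n^2 + 81*n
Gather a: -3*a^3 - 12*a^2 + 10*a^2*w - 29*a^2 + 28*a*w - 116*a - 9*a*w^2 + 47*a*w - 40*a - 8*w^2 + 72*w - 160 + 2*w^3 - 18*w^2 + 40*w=-3*a^3 + a^2*(10*w - 41) + a*(-9*w^2 + 75*w - 156) + 2*w^3 - 26*w^2 + 112*w - 160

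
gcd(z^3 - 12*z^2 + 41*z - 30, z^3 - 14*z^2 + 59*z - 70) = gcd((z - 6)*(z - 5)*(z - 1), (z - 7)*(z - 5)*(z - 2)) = z - 5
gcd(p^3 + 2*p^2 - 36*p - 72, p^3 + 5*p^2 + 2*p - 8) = p + 2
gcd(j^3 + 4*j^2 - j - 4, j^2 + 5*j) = 1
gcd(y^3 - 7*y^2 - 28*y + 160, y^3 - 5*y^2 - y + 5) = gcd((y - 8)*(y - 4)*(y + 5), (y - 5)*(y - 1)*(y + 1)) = 1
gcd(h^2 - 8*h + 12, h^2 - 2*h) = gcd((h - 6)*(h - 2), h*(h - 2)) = h - 2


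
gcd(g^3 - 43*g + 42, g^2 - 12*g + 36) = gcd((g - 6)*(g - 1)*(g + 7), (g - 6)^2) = g - 6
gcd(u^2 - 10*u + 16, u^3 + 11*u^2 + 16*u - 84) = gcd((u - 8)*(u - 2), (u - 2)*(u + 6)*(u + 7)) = u - 2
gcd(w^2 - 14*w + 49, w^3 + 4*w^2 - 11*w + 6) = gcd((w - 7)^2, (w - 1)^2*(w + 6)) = 1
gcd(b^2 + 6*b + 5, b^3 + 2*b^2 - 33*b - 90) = b + 5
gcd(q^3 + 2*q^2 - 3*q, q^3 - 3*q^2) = q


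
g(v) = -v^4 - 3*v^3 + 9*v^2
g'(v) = -4*v^3 - 9*v^2 + 18*v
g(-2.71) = 71.87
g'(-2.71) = -35.27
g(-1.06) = 12.42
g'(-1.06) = -24.43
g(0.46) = 1.57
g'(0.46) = 5.99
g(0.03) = 0.01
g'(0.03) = 0.53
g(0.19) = 0.30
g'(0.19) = 3.07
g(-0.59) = 3.63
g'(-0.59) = -12.93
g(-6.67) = -688.64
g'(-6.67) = 666.50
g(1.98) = -3.37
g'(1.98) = -30.69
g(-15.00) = -38475.00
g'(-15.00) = 11205.00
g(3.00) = -81.00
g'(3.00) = -135.00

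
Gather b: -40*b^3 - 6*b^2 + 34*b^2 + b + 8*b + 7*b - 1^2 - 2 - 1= -40*b^3 + 28*b^2 + 16*b - 4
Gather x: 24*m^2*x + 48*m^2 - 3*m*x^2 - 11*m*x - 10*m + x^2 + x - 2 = 48*m^2 - 10*m + x^2*(1 - 3*m) + x*(24*m^2 - 11*m + 1) - 2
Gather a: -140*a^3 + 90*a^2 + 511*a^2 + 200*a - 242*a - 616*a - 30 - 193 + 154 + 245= -140*a^3 + 601*a^2 - 658*a + 176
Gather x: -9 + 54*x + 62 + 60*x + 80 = 114*x + 133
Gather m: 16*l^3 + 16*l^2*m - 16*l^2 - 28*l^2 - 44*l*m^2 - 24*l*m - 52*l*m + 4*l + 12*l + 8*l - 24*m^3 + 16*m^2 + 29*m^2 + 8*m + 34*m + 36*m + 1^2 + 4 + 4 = 16*l^3 - 44*l^2 + 24*l - 24*m^3 + m^2*(45 - 44*l) + m*(16*l^2 - 76*l + 78) + 9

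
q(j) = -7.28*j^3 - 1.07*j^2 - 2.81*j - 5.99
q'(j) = -21.84*j^2 - 2.14*j - 2.81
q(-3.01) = 191.31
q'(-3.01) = -194.24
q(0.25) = -6.87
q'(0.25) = -4.71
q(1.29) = -27.02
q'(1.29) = -41.91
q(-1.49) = 19.90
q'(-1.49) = -48.11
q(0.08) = -6.23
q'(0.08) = -3.12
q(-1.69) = 30.84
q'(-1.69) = -61.57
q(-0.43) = -4.40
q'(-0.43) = -5.93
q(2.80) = -182.06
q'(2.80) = -180.03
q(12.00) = -12773.63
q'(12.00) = -3173.45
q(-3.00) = 189.37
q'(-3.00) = -192.95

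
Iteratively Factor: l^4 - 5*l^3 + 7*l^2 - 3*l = (l - 1)*(l^3 - 4*l^2 + 3*l) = l*(l - 1)*(l^2 - 4*l + 3) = l*(l - 3)*(l - 1)*(l - 1)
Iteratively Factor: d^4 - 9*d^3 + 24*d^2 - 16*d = (d - 4)*(d^3 - 5*d^2 + 4*d) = (d - 4)^2*(d^2 - d) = d*(d - 4)^2*(d - 1)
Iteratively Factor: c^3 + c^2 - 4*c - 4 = (c + 2)*(c^2 - c - 2) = (c + 1)*(c + 2)*(c - 2)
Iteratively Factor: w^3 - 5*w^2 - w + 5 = (w + 1)*(w^2 - 6*w + 5) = (w - 1)*(w + 1)*(w - 5)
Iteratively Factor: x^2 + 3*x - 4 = (x - 1)*(x + 4)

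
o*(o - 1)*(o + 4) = o^3 + 3*o^2 - 4*o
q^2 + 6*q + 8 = (q + 2)*(q + 4)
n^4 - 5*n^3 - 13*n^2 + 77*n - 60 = (n - 5)*(n - 3)*(n - 1)*(n + 4)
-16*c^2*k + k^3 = k*(-4*c + k)*(4*c + k)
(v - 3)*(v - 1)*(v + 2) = v^3 - 2*v^2 - 5*v + 6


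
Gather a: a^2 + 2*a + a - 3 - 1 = a^2 + 3*a - 4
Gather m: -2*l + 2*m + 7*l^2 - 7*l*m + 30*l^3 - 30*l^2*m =30*l^3 + 7*l^2 - 2*l + m*(-30*l^2 - 7*l + 2)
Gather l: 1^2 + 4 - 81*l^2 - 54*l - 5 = -81*l^2 - 54*l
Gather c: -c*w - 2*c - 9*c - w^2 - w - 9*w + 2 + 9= c*(-w - 11) - w^2 - 10*w + 11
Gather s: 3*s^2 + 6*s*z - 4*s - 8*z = 3*s^2 + s*(6*z - 4) - 8*z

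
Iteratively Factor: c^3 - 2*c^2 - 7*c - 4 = (c + 1)*(c^2 - 3*c - 4) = (c - 4)*(c + 1)*(c + 1)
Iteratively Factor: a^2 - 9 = (a + 3)*(a - 3)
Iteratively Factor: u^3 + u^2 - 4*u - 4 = (u + 1)*(u^2 - 4) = (u + 1)*(u + 2)*(u - 2)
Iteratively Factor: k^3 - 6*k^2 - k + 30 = (k + 2)*(k^2 - 8*k + 15) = (k - 5)*(k + 2)*(k - 3)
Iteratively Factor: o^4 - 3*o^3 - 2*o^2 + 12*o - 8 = (o - 1)*(o^3 - 2*o^2 - 4*o + 8) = (o - 2)*(o - 1)*(o^2 - 4) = (o - 2)*(o - 1)*(o + 2)*(o - 2)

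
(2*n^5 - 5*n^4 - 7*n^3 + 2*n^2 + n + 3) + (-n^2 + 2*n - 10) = 2*n^5 - 5*n^4 - 7*n^3 + n^2 + 3*n - 7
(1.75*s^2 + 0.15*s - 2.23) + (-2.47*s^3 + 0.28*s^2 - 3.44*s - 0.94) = -2.47*s^3 + 2.03*s^2 - 3.29*s - 3.17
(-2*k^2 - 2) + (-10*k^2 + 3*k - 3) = -12*k^2 + 3*k - 5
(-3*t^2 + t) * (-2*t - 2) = 6*t^3 + 4*t^2 - 2*t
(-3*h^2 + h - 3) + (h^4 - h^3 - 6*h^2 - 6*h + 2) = h^4 - h^3 - 9*h^2 - 5*h - 1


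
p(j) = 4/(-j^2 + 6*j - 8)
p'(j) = 4*(2*j - 6)/(-j^2 + 6*j - 8)^2 = 8*(j - 3)/(j^2 - 6*j + 8)^2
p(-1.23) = -0.24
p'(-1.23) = -0.12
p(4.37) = -4.56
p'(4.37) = 14.25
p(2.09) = 23.27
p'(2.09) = -246.37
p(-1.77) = -0.18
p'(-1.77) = -0.08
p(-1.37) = -0.22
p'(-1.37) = -0.11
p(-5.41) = -0.06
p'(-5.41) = -0.01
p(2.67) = 4.49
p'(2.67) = -3.32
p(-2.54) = -0.13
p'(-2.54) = -0.05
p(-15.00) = -0.01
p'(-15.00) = 0.00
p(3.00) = 4.00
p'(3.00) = 0.00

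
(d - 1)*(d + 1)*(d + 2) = d^3 + 2*d^2 - d - 2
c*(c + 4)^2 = c^3 + 8*c^2 + 16*c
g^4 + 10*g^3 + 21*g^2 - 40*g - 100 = (g - 2)*(g + 2)*(g + 5)^2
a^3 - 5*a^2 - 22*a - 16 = (a - 8)*(a + 1)*(a + 2)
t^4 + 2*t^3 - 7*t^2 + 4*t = t*(t - 1)^2*(t + 4)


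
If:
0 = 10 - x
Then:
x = 10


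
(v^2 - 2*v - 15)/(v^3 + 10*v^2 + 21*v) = (v - 5)/(v*(v + 7))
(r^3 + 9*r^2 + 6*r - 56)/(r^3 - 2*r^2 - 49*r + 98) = (r + 4)/(r - 7)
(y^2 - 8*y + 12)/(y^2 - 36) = (y - 2)/(y + 6)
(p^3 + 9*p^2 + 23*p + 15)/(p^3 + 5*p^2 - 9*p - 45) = (p + 1)/(p - 3)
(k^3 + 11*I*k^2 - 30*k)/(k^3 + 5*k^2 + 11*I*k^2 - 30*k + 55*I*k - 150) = k/(k + 5)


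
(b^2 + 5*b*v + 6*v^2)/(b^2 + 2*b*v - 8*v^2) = (b^2 + 5*b*v + 6*v^2)/(b^2 + 2*b*v - 8*v^2)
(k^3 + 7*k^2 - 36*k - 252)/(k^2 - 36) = k + 7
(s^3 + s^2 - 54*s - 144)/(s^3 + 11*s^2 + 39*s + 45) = (s^2 - 2*s - 48)/(s^2 + 8*s + 15)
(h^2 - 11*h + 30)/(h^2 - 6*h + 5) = (h - 6)/(h - 1)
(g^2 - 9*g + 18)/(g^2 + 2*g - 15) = (g - 6)/(g + 5)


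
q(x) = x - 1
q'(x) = 1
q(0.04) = -0.96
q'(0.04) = 1.00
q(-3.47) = -4.47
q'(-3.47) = 1.00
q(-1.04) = -2.04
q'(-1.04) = 1.00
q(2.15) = 1.15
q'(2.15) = 1.00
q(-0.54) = -1.54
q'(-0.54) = 1.00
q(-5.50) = -6.50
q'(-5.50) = 1.00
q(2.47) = 1.47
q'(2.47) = 1.00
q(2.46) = 1.46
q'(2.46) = 1.00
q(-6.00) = -7.00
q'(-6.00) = 1.00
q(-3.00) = -4.00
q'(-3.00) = 1.00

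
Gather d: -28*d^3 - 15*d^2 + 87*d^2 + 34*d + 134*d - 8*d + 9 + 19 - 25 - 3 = -28*d^3 + 72*d^2 + 160*d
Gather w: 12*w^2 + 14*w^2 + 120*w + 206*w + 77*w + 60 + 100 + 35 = 26*w^2 + 403*w + 195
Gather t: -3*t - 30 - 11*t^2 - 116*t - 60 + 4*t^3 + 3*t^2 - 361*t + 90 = 4*t^3 - 8*t^2 - 480*t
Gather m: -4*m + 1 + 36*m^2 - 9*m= 36*m^2 - 13*m + 1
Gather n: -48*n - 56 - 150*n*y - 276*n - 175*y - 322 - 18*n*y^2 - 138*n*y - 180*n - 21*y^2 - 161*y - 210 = n*(-18*y^2 - 288*y - 504) - 21*y^2 - 336*y - 588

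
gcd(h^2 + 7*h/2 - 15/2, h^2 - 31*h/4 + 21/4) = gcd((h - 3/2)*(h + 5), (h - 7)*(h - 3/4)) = 1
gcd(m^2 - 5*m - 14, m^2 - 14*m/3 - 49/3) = m - 7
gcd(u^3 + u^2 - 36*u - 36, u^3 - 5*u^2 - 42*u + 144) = u + 6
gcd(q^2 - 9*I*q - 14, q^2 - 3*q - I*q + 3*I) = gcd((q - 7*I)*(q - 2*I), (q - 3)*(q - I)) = 1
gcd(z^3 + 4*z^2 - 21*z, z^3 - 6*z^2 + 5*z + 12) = z - 3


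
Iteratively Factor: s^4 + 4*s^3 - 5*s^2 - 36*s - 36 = (s - 3)*(s^3 + 7*s^2 + 16*s + 12) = (s - 3)*(s + 2)*(s^2 + 5*s + 6) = (s - 3)*(s + 2)*(s + 3)*(s + 2)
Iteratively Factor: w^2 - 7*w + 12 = (w - 3)*(w - 4)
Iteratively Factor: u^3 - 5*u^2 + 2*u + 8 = (u - 2)*(u^2 - 3*u - 4) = (u - 4)*(u - 2)*(u + 1)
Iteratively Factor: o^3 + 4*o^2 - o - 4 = (o - 1)*(o^2 + 5*o + 4) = (o - 1)*(o + 1)*(o + 4)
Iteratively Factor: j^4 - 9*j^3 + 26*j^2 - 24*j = (j - 4)*(j^3 - 5*j^2 + 6*j) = (j - 4)*(j - 3)*(j^2 - 2*j) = (j - 4)*(j - 3)*(j - 2)*(j)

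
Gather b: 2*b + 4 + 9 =2*b + 13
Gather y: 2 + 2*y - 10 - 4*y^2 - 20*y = -4*y^2 - 18*y - 8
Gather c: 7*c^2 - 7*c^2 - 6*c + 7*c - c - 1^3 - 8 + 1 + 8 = 0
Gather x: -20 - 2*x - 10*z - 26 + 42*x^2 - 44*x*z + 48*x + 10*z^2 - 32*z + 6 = 42*x^2 + x*(46 - 44*z) + 10*z^2 - 42*z - 40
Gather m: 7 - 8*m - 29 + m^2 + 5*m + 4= m^2 - 3*m - 18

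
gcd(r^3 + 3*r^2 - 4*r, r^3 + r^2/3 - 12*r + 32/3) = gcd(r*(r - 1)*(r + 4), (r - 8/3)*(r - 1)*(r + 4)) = r^2 + 3*r - 4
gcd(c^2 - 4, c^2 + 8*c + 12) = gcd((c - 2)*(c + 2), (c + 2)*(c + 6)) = c + 2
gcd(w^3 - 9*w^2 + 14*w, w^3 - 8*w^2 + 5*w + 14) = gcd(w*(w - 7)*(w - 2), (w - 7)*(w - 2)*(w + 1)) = w^2 - 9*w + 14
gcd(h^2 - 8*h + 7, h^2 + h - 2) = h - 1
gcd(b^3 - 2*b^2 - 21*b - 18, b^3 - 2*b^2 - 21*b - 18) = b^3 - 2*b^2 - 21*b - 18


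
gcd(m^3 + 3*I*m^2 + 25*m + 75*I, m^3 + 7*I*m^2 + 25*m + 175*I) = m^2 + 25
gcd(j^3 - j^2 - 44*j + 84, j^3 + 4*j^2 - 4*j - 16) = j - 2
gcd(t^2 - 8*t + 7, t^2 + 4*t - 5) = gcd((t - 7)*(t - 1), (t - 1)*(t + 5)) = t - 1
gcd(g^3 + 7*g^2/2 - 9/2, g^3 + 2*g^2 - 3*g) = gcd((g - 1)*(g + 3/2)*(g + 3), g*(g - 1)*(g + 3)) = g^2 + 2*g - 3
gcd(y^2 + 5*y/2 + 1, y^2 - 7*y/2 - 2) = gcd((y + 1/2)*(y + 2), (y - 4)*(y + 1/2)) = y + 1/2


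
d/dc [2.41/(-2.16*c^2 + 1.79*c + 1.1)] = (10.4112*c - 4.3139)/(-2.16*c^2 + 1.79*c + 1.1)^2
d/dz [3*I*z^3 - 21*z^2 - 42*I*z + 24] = 9*I*z^2 - 42*z - 42*I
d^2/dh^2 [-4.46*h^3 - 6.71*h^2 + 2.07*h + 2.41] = -26.76*h - 13.42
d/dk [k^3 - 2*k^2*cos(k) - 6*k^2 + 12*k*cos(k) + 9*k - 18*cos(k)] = 2*k^2*sin(k) + 3*k^2 - 12*k*sin(k) - 4*k*cos(k) - 12*k + 18*sin(k) + 12*cos(k) + 9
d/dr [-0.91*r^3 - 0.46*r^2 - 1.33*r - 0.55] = -2.73*r^2 - 0.92*r - 1.33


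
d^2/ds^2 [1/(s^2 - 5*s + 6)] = 2*(-s^2 + 5*s + (2*s - 5)^2 - 6)/(s^2 - 5*s + 6)^3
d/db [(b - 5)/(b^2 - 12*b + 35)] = -1/(b^2 - 14*b + 49)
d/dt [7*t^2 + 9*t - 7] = 14*t + 9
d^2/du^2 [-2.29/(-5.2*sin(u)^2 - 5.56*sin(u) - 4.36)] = (-247.6864*sin(u)^4 - 198.62544*sin(u)^3 + 508.412976*sin(u)^2 + 452.764144*sin(u) + 37.746528)/(5.2*sin(u)^2 + 5.56*sin(u) + 4.36)^3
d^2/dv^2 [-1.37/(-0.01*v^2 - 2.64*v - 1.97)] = (-0.000274*v^2 - 0.072336*v + 1.37*(0.02*v + 2.64)*(0.04*v + 5.28) - 0.053978)/(0.01*v^2 + 2.64*v + 1.97)^3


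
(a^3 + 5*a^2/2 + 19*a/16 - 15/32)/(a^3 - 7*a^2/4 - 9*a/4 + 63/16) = (16*a^2 + 16*a - 5)/(2*(8*a^2 - 26*a + 21))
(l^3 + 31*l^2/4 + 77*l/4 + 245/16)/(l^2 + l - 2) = (16*l^3 + 124*l^2 + 308*l + 245)/(16*(l^2 + l - 2))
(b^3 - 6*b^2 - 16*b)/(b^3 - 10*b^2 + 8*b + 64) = b/(b - 4)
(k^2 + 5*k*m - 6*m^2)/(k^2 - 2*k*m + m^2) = (k + 6*m)/(k - m)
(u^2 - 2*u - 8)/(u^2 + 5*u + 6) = (u - 4)/(u + 3)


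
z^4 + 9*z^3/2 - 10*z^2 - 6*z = z*(z - 2)*(z + 1/2)*(z + 6)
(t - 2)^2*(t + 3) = t^3 - t^2 - 8*t + 12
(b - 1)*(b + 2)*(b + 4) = b^3 + 5*b^2 + 2*b - 8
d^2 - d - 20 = (d - 5)*(d + 4)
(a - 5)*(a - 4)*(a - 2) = a^3 - 11*a^2 + 38*a - 40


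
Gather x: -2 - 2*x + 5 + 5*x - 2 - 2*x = x + 1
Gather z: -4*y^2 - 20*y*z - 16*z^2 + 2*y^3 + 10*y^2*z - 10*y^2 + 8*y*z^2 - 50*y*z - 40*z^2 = 2*y^3 - 14*y^2 + z^2*(8*y - 56) + z*(10*y^2 - 70*y)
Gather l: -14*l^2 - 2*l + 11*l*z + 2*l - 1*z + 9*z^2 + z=-14*l^2 + 11*l*z + 9*z^2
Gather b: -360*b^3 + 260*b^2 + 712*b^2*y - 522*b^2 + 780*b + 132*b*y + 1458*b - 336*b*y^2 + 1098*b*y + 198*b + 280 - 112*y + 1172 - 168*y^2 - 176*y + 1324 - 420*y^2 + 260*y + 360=-360*b^3 + b^2*(712*y - 262) + b*(-336*y^2 + 1230*y + 2436) - 588*y^2 - 28*y + 3136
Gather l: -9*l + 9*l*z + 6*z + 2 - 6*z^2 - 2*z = l*(9*z - 9) - 6*z^2 + 4*z + 2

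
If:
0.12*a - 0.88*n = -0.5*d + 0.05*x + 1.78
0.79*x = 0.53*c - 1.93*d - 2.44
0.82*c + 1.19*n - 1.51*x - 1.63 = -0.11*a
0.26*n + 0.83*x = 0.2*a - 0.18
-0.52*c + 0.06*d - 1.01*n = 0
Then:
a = -5.67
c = 4.93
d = 0.42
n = -2.51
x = -0.80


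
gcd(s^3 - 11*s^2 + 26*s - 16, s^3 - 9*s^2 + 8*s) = s^2 - 9*s + 8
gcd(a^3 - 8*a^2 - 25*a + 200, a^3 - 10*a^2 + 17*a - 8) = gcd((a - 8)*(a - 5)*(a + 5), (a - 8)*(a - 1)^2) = a - 8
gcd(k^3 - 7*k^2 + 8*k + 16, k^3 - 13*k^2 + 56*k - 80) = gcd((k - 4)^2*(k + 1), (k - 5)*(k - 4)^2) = k^2 - 8*k + 16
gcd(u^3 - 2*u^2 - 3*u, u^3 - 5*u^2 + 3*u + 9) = u^2 - 2*u - 3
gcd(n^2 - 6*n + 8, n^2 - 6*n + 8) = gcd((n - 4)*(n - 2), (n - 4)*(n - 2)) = n^2 - 6*n + 8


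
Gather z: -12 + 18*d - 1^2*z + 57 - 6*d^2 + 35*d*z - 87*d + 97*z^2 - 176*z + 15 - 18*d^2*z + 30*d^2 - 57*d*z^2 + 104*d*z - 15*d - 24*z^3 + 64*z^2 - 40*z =24*d^2 - 84*d - 24*z^3 + z^2*(161 - 57*d) + z*(-18*d^2 + 139*d - 217) + 60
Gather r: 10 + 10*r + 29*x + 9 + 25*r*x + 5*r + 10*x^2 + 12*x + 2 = r*(25*x + 15) + 10*x^2 + 41*x + 21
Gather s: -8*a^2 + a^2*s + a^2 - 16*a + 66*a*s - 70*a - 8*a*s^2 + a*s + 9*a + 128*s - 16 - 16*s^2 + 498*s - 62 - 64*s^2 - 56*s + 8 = -7*a^2 - 77*a + s^2*(-8*a - 80) + s*(a^2 + 67*a + 570) - 70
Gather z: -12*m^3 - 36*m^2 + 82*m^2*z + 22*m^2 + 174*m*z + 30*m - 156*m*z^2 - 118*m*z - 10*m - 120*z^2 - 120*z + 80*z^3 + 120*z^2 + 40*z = -12*m^3 - 14*m^2 - 156*m*z^2 + 20*m + 80*z^3 + z*(82*m^2 + 56*m - 80)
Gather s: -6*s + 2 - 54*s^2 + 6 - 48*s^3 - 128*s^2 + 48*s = -48*s^3 - 182*s^2 + 42*s + 8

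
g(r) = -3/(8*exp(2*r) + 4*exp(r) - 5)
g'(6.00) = 0.00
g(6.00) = 0.00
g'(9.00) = 0.00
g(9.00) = 0.00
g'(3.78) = 0.00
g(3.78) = -0.00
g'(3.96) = 0.00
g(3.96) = -0.00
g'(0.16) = 0.70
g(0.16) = -0.28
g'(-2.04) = 0.13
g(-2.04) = 0.69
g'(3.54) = 0.00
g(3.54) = -0.00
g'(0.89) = 0.12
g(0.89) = -0.06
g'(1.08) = 0.08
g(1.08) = -0.04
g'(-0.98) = 2.00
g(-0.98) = 1.26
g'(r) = -3*(-16*exp(2*r) - 4*exp(r))/(8*exp(2*r) + 4*exp(r) - 5)^2 = (48*exp(r) + 12)*exp(r)/(8*exp(2*r) + 4*exp(r) - 5)^2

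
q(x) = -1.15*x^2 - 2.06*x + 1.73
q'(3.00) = -8.96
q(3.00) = -14.80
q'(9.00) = -22.76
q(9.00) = -109.96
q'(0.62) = -3.49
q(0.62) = 0.01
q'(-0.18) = -1.65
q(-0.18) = 2.06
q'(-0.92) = 0.06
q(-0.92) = 2.65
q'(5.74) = -15.26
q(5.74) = -47.98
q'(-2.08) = 2.72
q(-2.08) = 1.04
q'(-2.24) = 3.09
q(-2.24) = 0.57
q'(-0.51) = -0.89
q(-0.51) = 2.48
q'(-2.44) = 3.55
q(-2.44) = -0.09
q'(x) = -2.3*x - 2.06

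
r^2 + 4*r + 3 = (r + 1)*(r + 3)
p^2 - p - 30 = (p - 6)*(p + 5)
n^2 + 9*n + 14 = (n + 2)*(n + 7)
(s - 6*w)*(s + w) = s^2 - 5*s*w - 6*w^2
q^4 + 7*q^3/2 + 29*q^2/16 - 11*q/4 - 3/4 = (q - 3/4)*(q + 1/4)*(q + 2)^2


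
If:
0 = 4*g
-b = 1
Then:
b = -1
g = 0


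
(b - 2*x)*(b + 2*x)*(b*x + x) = b^3*x + b^2*x - 4*b*x^3 - 4*x^3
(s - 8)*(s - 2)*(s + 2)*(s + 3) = s^4 - 5*s^3 - 28*s^2 + 20*s + 96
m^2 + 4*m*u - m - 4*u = (m - 1)*(m + 4*u)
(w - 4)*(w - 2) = w^2 - 6*w + 8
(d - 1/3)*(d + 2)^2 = d^3 + 11*d^2/3 + 8*d/3 - 4/3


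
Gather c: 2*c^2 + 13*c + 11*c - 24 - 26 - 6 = 2*c^2 + 24*c - 56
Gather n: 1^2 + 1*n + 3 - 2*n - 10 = -n - 6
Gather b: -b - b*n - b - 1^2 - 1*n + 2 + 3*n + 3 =b*(-n - 2) + 2*n + 4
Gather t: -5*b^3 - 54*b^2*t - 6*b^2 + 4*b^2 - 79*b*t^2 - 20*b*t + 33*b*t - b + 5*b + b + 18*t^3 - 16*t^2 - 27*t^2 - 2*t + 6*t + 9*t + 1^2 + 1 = -5*b^3 - 2*b^2 + 5*b + 18*t^3 + t^2*(-79*b - 43) + t*(-54*b^2 + 13*b + 13) + 2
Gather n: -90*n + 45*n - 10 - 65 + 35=-45*n - 40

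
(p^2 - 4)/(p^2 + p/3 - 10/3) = 3*(p - 2)/(3*p - 5)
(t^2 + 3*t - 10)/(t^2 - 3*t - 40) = (t - 2)/(t - 8)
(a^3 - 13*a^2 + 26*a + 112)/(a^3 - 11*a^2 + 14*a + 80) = (a - 7)/(a - 5)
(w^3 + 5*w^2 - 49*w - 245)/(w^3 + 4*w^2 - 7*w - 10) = (w^2 - 49)/(w^2 - w - 2)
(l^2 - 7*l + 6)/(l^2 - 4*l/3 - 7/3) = 3*(-l^2 + 7*l - 6)/(-3*l^2 + 4*l + 7)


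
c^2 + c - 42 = (c - 6)*(c + 7)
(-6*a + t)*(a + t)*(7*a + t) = -42*a^3 - 41*a^2*t + 2*a*t^2 + t^3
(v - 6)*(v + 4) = v^2 - 2*v - 24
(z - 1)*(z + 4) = z^2 + 3*z - 4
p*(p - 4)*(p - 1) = p^3 - 5*p^2 + 4*p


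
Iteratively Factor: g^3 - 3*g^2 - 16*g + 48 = (g - 3)*(g^2 - 16) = (g - 3)*(g + 4)*(g - 4)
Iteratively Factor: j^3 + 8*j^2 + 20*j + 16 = (j + 4)*(j^2 + 4*j + 4) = (j + 2)*(j + 4)*(j + 2)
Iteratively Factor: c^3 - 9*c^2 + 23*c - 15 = (c - 3)*(c^2 - 6*c + 5) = (c - 3)*(c - 1)*(c - 5)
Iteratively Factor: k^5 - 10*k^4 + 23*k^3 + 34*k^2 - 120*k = (k - 4)*(k^4 - 6*k^3 - k^2 + 30*k) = (k - 5)*(k - 4)*(k^3 - k^2 - 6*k) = (k - 5)*(k - 4)*(k + 2)*(k^2 - 3*k) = k*(k - 5)*(k - 4)*(k + 2)*(k - 3)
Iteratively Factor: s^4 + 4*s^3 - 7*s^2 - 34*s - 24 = (s + 2)*(s^3 + 2*s^2 - 11*s - 12) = (s + 2)*(s + 4)*(s^2 - 2*s - 3) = (s + 1)*(s + 2)*(s + 4)*(s - 3)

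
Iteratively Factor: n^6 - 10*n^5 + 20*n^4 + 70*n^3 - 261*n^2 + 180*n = (n)*(n^5 - 10*n^4 + 20*n^3 + 70*n^2 - 261*n + 180) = n*(n + 3)*(n^4 - 13*n^3 + 59*n^2 - 107*n + 60) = n*(n - 5)*(n + 3)*(n^3 - 8*n^2 + 19*n - 12) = n*(n - 5)*(n - 1)*(n + 3)*(n^2 - 7*n + 12) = n*(n - 5)*(n - 4)*(n - 1)*(n + 3)*(n - 3)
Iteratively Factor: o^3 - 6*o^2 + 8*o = (o - 4)*(o^2 - 2*o) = (o - 4)*(o - 2)*(o)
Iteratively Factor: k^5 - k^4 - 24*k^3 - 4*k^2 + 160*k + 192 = (k + 2)*(k^4 - 3*k^3 - 18*k^2 + 32*k + 96) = (k - 4)*(k + 2)*(k^3 + k^2 - 14*k - 24) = (k - 4)*(k + 2)*(k + 3)*(k^2 - 2*k - 8) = (k - 4)^2*(k + 2)*(k + 3)*(k + 2)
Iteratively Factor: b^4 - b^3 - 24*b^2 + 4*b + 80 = (b + 2)*(b^3 - 3*b^2 - 18*b + 40) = (b + 2)*(b + 4)*(b^2 - 7*b + 10) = (b - 5)*(b + 2)*(b + 4)*(b - 2)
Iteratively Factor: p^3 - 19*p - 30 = (p + 2)*(p^2 - 2*p - 15) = (p + 2)*(p + 3)*(p - 5)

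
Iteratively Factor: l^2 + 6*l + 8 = (l + 2)*(l + 4)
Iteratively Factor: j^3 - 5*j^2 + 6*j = (j - 2)*(j^2 - 3*j) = j*(j - 2)*(j - 3)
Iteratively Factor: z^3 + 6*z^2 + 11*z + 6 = (z + 3)*(z^2 + 3*z + 2) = (z + 2)*(z + 3)*(z + 1)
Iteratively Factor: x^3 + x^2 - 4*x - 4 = (x + 1)*(x^2 - 4) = (x - 2)*(x + 1)*(x + 2)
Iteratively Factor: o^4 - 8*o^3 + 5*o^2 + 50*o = (o - 5)*(o^3 - 3*o^2 - 10*o) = (o - 5)^2*(o^2 + 2*o) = o*(o - 5)^2*(o + 2)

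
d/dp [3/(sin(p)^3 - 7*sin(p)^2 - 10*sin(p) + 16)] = 3*(-3*sin(p)^2 + 14*sin(p) + 10)*cos(p)/(sin(p)^3 - 7*sin(p)^2 - 10*sin(p) + 16)^2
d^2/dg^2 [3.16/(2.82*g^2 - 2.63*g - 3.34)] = (50.259168*g^2 - 46.872912*g - 3.16*(5.64*g - 2.63)*(11.28*g - 5.26) - 59.526816)/(-2.82*g^2 + 2.63*g + 3.34)^3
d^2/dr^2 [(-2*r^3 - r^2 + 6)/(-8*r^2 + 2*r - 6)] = 3*(-6*r^3 - 114*r^2 + 42*r + 25)/(64*r^6 - 48*r^5 + 156*r^4 - 73*r^3 + 117*r^2 - 27*r + 27)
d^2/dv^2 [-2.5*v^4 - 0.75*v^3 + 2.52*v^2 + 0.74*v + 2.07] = -30.0*v^2 - 4.5*v + 5.04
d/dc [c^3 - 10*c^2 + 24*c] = 3*c^2 - 20*c + 24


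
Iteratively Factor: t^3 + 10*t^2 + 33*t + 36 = (t + 3)*(t^2 + 7*t + 12) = (t + 3)*(t + 4)*(t + 3)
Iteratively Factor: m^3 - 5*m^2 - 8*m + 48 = (m + 3)*(m^2 - 8*m + 16) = (m - 4)*(m + 3)*(m - 4)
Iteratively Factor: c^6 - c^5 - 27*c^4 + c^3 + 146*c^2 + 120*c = (c + 1)*(c^5 - 2*c^4 - 25*c^3 + 26*c^2 + 120*c) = c*(c + 1)*(c^4 - 2*c^3 - 25*c^2 + 26*c + 120) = c*(c + 1)*(c + 2)*(c^3 - 4*c^2 - 17*c + 60) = c*(c + 1)*(c + 2)*(c + 4)*(c^2 - 8*c + 15) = c*(c - 3)*(c + 1)*(c + 2)*(c + 4)*(c - 5)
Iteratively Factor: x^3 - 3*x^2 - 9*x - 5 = (x - 5)*(x^2 + 2*x + 1) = (x - 5)*(x + 1)*(x + 1)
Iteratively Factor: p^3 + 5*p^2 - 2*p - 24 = (p - 2)*(p^2 + 7*p + 12) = (p - 2)*(p + 4)*(p + 3)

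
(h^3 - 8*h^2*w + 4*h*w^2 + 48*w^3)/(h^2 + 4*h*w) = (h^3 - 8*h^2*w + 4*h*w^2 + 48*w^3)/(h*(h + 4*w))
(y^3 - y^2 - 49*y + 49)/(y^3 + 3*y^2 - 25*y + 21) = (y - 7)/(y - 3)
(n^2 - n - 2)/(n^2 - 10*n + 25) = (n^2 - n - 2)/(n^2 - 10*n + 25)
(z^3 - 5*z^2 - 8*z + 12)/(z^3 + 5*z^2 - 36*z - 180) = (z^2 + z - 2)/(z^2 + 11*z + 30)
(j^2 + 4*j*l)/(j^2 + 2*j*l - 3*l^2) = j*(j + 4*l)/(j^2 + 2*j*l - 3*l^2)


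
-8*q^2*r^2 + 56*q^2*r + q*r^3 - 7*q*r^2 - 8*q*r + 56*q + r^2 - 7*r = (-8*q + r)*(r - 7)*(q*r + 1)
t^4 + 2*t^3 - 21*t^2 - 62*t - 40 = (t - 5)*(t + 1)*(t + 2)*(t + 4)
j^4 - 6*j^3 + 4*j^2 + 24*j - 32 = (j - 4)*(j - 2)^2*(j + 2)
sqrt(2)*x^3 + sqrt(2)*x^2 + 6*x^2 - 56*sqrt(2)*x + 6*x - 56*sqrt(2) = (x - 4*sqrt(2))*(x + 7*sqrt(2))*(sqrt(2)*x + sqrt(2))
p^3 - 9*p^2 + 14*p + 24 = (p - 6)*(p - 4)*(p + 1)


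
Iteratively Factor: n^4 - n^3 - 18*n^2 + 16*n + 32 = (n + 1)*(n^3 - 2*n^2 - 16*n + 32) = (n - 2)*(n + 1)*(n^2 - 16) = (n - 4)*(n - 2)*(n + 1)*(n + 4)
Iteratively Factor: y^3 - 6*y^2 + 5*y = (y)*(y^2 - 6*y + 5) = y*(y - 1)*(y - 5)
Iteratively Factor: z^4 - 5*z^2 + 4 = (z - 2)*(z^3 + 2*z^2 - z - 2) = (z - 2)*(z + 2)*(z^2 - 1) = (z - 2)*(z + 1)*(z + 2)*(z - 1)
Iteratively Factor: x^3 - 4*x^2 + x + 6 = (x - 2)*(x^2 - 2*x - 3) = (x - 3)*(x - 2)*(x + 1)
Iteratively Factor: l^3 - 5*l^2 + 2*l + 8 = (l + 1)*(l^2 - 6*l + 8) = (l - 4)*(l + 1)*(l - 2)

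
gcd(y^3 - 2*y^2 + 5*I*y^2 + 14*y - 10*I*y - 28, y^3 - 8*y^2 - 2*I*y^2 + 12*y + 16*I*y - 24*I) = y^2 + y*(-2 - 2*I) + 4*I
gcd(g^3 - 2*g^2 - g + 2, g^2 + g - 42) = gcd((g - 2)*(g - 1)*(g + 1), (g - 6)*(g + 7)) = 1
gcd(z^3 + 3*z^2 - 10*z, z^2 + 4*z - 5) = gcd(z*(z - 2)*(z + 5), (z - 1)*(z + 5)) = z + 5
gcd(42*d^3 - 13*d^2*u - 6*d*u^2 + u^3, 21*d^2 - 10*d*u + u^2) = -7*d + u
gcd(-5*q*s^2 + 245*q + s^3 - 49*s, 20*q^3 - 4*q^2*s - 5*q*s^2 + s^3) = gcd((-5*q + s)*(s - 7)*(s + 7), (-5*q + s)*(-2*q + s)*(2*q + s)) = 5*q - s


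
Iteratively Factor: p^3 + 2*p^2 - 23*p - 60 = (p + 4)*(p^2 - 2*p - 15) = (p + 3)*(p + 4)*(p - 5)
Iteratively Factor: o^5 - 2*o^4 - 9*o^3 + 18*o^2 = (o - 3)*(o^4 + o^3 - 6*o^2) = o*(o - 3)*(o^3 + o^2 - 6*o) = o^2*(o - 3)*(o^2 + o - 6) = o^2*(o - 3)*(o - 2)*(o + 3)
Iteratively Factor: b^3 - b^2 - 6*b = (b)*(b^2 - b - 6) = b*(b - 3)*(b + 2)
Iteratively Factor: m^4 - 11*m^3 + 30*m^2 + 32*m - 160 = (m - 4)*(m^3 - 7*m^2 + 2*m + 40) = (m - 5)*(m - 4)*(m^2 - 2*m - 8) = (m - 5)*(m - 4)*(m + 2)*(m - 4)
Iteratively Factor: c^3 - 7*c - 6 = (c - 3)*(c^2 + 3*c + 2) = (c - 3)*(c + 2)*(c + 1)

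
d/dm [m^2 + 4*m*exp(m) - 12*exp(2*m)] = 4*m*exp(m) + 2*m - 24*exp(2*m) + 4*exp(m)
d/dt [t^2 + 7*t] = 2*t + 7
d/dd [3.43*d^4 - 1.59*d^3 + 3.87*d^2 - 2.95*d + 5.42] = 13.72*d^3 - 4.77*d^2 + 7.74*d - 2.95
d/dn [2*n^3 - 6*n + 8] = 6*n^2 - 6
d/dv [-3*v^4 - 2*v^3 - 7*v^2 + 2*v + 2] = -12*v^3 - 6*v^2 - 14*v + 2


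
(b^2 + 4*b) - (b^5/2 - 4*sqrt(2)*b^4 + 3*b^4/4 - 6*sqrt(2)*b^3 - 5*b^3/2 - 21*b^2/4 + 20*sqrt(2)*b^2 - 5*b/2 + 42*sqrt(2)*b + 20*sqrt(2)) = -b^5/2 - 3*b^4/4 + 4*sqrt(2)*b^4 + 5*b^3/2 + 6*sqrt(2)*b^3 - 20*sqrt(2)*b^2 + 25*b^2/4 - 42*sqrt(2)*b + 13*b/2 - 20*sqrt(2)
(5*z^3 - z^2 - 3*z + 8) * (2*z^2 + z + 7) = 10*z^5 + 3*z^4 + 28*z^3 + 6*z^2 - 13*z + 56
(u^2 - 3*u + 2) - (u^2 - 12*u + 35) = 9*u - 33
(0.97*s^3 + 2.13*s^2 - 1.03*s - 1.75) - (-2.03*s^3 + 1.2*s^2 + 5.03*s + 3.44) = 3.0*s^3 + 0.93*s^2 - 6.06*s - 5.19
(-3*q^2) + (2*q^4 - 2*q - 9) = 2*q^4 - 3*q^2 - 2*q - 9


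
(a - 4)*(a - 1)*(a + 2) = a^3 - 3*a^2 - 6*a + 8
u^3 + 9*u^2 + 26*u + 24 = (u + 2)*(u + 3)*(u + 4)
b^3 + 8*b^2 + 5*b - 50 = (b - 2)*(b + 5)^2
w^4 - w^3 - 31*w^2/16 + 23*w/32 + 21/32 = (w - 7/4)*(w - 3/4)*(w + 1/2)*(w + 1)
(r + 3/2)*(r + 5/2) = r^2 + 4*r + 15/4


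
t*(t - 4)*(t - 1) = t^3 - 5*t^2 + 4*t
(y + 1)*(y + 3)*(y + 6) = y^3 + 10*y^2 + 27*y + 18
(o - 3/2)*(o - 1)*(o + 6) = o^3 + 7*o^2/2 - 27*o/2 + 9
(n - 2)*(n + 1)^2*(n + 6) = n^4 + 6*n^3 - 3*n^2 - 20*n - 12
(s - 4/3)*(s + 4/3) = s^2 - 16/9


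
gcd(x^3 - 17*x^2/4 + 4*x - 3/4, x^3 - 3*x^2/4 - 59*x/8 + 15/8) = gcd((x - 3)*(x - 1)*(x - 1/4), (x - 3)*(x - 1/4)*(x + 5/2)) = x^2 - 13*x/4 + 3/4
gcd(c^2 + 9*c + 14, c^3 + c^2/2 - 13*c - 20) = c + 2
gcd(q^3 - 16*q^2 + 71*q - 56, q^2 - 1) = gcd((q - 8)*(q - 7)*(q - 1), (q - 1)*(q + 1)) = q - 1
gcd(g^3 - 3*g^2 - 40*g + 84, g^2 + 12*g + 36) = g + 6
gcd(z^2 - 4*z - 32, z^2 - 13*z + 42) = 1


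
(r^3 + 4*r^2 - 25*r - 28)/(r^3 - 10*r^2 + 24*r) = (r^2 + 8*r + 7)/(r*(r - 6))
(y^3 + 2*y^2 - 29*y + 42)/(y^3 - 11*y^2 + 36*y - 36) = (y + 7)/(y - 6)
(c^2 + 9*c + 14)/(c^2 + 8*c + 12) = (c + 7)/(c + 6)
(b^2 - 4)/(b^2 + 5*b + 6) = (b - 2)/(b + 3)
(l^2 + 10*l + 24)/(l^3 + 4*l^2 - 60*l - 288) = (l + 4)/(l^2 - 2*l - 48)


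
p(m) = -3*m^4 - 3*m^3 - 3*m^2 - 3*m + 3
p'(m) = -12*m^3 - 9*m^2 - 6*m - 3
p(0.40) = 1.05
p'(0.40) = -7.61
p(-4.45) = -955.11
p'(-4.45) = 902.93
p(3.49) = -616.60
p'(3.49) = -643.66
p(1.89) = -71.92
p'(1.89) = -127.50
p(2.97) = -344.39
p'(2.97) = -414.58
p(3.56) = -662.92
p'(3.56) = -679.84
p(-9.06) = -18198.19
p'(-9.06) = 8236.74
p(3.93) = -952.85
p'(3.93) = -893.97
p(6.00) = -4659.00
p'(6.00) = -2955.00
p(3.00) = -357.00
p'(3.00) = -426.00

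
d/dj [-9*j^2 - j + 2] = -18*j - 1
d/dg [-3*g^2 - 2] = -6*g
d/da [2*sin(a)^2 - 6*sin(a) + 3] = 2*(2*sin(a) - 3)*cos(a)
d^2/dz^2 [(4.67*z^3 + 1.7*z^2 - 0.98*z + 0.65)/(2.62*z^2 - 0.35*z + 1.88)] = (2.1316282072803e-14*z^4 - 55.197378*z^3 - 41.90712*z^2 + 124.420116*z + 4.48325)/(17.984728*z^6 - 7.20762*z^5 + 39.678066*z^4 - 10.386635*z^3 + 28.471284*z^2 - 3.71112*z + 6.644672)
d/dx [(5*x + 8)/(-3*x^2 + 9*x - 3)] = (5*x^2 + 16*x - 29)/(3*(x^4 - 6*x^3 + 11*x^2 - 6*x + 1))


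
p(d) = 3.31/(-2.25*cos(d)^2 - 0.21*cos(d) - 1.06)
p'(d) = 3.31*(-4.5*sin(d)*cos(d) - 0.21*sin(d))/(-2.25*cos(d)^2 - 0.21*cos(d) - 1.06)^2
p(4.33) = -2.56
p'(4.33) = -2.69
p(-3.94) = -1.65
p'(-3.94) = 1.72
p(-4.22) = -2.26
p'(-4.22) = 2.61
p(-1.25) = -2.45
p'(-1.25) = 2.81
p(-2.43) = -1.51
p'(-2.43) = -1.44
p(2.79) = -1.16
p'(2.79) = 0.57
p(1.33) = -2.67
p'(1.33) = -2.69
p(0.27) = -0.99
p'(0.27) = -0.36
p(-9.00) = -1.21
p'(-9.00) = -0.71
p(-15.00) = -1.51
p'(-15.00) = -1.43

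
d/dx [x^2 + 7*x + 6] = 2*x + 7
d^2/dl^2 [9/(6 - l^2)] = 54*(-l^2 - 2)/(l^2 - 6)^3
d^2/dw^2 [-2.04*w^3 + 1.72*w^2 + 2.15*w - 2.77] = 3.44 - 12.24*w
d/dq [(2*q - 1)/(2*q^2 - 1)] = 2*(-2*q^2 + 2*q - 1)/(4*q^4 - 4*q^2 + 1)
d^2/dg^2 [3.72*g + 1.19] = 0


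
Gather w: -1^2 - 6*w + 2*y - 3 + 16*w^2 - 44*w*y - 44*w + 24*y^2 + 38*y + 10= 16*w^2 + w*(-44*y - 50) + 24*y^2 + 40*y + 6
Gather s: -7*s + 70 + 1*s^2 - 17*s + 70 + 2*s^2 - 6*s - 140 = 3*s^2 - 30*s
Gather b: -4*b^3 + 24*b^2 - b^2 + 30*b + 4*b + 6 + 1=-4*b^3 + 23*b^2 + 34*b + 7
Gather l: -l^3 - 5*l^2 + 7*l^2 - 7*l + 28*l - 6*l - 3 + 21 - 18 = -l^3 + 2*l^2 + 15*l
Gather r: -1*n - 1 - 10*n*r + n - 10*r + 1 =r*(-10*n - 10)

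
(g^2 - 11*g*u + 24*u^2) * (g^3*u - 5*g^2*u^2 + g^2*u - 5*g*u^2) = g^5*u - 16*g^4*u^2 + g^4*u + 79*g^3*u^3 - 16*g^3*u^2 - 120*g^2*u^4 + 79*g^2*u^3 - 120*g*u^4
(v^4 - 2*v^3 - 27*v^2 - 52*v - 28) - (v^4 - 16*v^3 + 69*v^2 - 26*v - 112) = 14*v^3 - 96*v^2 - 26*v + 84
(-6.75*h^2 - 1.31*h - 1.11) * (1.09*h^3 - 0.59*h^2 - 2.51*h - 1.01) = -7.3575*h^5 + 2.5546*h^4 + 16.5055*h^3 + 10.7605*h^2 + 4.1092*h + 1.1211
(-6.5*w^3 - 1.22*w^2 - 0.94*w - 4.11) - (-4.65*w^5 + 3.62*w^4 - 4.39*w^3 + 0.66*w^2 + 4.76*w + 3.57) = 4.65*w^5 - 3.62*w^4 - 2.11*w^3 - 1.88*w^2 - 5.7*w - 7.68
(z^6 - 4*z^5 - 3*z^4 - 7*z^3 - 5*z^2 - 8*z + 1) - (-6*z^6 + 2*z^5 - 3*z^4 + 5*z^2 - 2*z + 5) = 7*z^6 - 6*z^5 - 7*z^3 - 10*z^2 - 6*z - 4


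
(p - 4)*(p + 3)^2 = p^3 + 2*p^2 - 15*p - 36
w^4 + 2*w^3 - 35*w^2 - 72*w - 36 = (w - 6)*(w + 1)^2*(w + 6)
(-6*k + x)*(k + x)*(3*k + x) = -18*k^3 - 21*k^2*x - 2*k*x^2 + x^3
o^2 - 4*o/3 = o*(o - 4/3)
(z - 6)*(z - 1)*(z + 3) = z^3 - 4*z^2 - 15*z + 18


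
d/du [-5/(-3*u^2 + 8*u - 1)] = 10*(4 - 3*u)/(3*u^2 - 8*u + 1)^2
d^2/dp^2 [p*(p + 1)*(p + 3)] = 6*p + 8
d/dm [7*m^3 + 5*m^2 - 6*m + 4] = 21*m^2 + 10*m - 6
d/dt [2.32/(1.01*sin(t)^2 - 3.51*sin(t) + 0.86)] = (8.1432 - 4.6864*sin(t))*cos(t)/(1.01*sin(t)^2 - 3.51*sin(t) + 0.86)^2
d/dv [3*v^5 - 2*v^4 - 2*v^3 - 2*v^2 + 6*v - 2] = 15*v^4 - 8*v^3 - 6*v^2 - 4*v + 6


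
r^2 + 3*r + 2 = (r + 1)*(r + 2)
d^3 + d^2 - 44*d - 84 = (d - 7)*(d + 2)*(d + 6)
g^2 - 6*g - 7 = (g - 7)*(g + 1)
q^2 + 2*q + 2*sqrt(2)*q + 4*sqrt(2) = (q + 2)*(q + 2*sqrt(2))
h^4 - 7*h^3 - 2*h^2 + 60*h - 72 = (h - 6)*(h - 2)^2*(h + 3)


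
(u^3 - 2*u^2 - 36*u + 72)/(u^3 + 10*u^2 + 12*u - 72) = (u - 6)/(u + 6)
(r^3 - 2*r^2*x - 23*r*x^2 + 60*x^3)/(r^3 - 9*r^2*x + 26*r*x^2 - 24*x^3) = (-r - 5*x)/(-r + 2*x)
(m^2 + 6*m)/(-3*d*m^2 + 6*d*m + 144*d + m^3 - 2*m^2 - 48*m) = -m/(3*d*m - 24*d - m^2 + 8*m)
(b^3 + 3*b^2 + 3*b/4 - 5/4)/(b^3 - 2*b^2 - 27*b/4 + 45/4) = (2*b^2 + b - 1)/(2*b^2 - 9*b + 9)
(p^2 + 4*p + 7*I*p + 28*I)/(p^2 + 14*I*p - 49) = (p + 4)/(p + 7*I)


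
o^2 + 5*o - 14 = (o - 2)*(o + 7)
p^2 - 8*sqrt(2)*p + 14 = (p - 7*sqrt(2))*(p - sqrt(2))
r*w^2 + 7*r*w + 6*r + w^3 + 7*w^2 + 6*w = (r + w)*(w + 1)*(w + 6)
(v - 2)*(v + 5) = v^2 + 3*v - 10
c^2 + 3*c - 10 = (c - 2)*(c + 5)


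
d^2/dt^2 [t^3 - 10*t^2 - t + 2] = 6*t - 20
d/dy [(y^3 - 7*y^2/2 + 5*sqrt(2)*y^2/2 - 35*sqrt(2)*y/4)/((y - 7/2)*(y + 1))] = (y^2 + 2*y + 5*sqrt(2)/2)/(y^2 + 2*y + 1)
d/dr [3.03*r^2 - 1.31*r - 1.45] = 6.06*r - 1.31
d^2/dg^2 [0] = 0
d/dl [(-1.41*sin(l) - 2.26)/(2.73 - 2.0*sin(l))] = -8.3693*cos(l)/(2.0*sin(l) - 2.73)^2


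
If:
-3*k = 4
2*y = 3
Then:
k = -4/3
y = 3/2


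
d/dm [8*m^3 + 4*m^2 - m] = 24*m^2 + 8*m - 1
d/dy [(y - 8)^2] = 2*y - 16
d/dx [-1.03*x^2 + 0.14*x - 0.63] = 0.14 - 2.06*x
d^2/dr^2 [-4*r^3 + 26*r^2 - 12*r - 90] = 52 - 24*r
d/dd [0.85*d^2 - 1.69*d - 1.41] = 1.7*d - 1.69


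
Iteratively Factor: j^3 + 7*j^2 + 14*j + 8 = (j + 4)*(j^2 + 3*j + 2) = (j + 2)*(j + 4)*(j + 1)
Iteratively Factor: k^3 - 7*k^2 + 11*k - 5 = (k - 5)*(k^2 - 2*k + 1) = (k - 5)*(k - 1)*(k - 1)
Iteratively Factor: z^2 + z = (z)*(z + 1)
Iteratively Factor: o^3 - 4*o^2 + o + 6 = (o + 1)*(o^2 - 5*o + 6) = (o - 2)*(o + 1)*(o - 3)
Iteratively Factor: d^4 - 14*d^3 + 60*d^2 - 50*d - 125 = (d - 5)*(d^3 - 9*d^2 + 15*d + 25) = (d - 5)^2*(d^2 - 4*d - 5) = (d - 5)^3*(d + 1)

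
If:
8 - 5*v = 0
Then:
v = 8/5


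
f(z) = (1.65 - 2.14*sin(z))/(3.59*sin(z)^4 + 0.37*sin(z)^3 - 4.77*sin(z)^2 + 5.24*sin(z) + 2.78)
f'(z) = (1.65 - 2.14*sin(z))*(-14.36*sin(z)^3*cos(z) - 1.11*sin(z)^2*cos(z) + 9.54*sin(z)*cos(z) - 5.24*cos(z))/(3.59*sin(z)^4 + 0.37*sin(z)^3 - 4.77*sin(z)^2 + 5.24*sin(z) + 2.78)^2 - 2.14*cos(z)/(3.59*sin(z)^4 + 0.37*sin(z)^3 - 4.77*sin(z)^2 + 5.24*sin(z) + 2.78) = (23.0478*sin(z)^4 - 22.1104*sin(z)^3 - 12.0393*sin(z)^2 + 15.741*sin(z) - 14.5952)*cos(z)/(12.8881*sin(z)^8 + 2.6566*sin(z)^7 - 34.1117*sin(z)^6 + 34.0934*sin(z)^5 + 46.5909*sin(z)^4 - 47.9324*sin(z)^3 + 0.936400000000006*sin(z)^2 + 29.1344*sin(z) + 7.7284)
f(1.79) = -0.06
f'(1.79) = 0.05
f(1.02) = -0.03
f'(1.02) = -0.17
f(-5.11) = -0.05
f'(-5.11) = -0.10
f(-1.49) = -0.94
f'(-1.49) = 0.01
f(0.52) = 0.13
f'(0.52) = -0.48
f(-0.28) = 2.29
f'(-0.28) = -19.25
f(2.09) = -0.03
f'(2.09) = 0.16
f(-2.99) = 1.05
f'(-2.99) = 4.80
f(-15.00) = -1.45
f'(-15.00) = 3.38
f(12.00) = -2.40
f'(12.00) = -13.18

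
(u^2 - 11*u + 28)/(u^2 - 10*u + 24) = (u - 7)/(u - 6)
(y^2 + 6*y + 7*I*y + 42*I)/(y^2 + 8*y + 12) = (y + 7*I)/(y + 2)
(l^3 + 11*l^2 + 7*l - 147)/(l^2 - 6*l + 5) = (l^3 + 11*l^2 + 7*l - 147)/(l^2 - 6*l + 5)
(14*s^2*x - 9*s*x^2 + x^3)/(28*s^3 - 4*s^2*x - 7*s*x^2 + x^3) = x/(2*s + x)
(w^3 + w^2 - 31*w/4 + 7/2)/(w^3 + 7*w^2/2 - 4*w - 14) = (w - 1/2)/(w + 2)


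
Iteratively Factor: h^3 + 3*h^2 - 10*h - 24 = (h + 2)*(h^2 + h - 12) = (h - 3)*(h + 2)*(h + 4)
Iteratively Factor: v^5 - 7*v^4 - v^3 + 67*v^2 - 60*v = (v - 4)*(v^4 - 3*v^3 - 13*v^2 + 15*v) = v*(v - 4)*(v^3 - 3*v^2 - 13*v + 15) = v*(v - 5)*(v - 4)*(v^2 + 2*v - 3) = v*(v - 5)*(v - 4)*(v - 1)*(v + 3)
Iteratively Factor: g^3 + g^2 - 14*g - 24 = (g + 3)*(g^2 - 2*g - 8) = (g - 4)*(g + 3)*(g + 2)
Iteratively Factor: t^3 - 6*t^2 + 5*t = (t - 1)*(t^2 - 5*t) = t*(t - 1)*(t - 5)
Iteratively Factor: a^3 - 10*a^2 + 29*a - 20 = (a - 5)*(a^2 - 5*a + 4) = (a - 5)*(a - 1)*(a - 4)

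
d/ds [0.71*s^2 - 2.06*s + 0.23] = 1.42*s - 2.06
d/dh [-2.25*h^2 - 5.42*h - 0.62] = -4.5*h - 5.42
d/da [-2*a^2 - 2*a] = -4*a - 2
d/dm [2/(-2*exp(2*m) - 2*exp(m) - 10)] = (2*exp(m) + 1)*exp(m)/(exp(2*m) + exp(m) + 5)^2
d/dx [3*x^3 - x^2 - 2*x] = 9*x^2 - 2*x - 2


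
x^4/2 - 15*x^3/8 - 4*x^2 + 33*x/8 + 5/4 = (x/2 + 1)*(x - 5)*(x - 1)*(x + 1/4)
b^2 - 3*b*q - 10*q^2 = (b - 5*q)*(b + 2*q)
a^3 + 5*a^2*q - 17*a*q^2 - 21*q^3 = (a - 3*q)*(a + q)*(a + 7*q)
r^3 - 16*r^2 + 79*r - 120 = (r - 8)*(r - 5)*(r - 3)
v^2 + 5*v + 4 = (v + 1)*(v + 4)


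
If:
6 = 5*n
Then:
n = 6/5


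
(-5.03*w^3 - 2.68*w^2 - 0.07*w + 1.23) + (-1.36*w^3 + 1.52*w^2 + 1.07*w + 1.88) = -6.39*w^3 - 1.16*w^2 + 1.0*w + 3.11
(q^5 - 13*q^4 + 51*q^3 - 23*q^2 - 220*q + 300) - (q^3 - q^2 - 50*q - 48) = q^5 - 13*q^4 + 50*q^3 - 22*q^2 - 170*q + 348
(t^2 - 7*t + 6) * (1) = t^2 - 7*t + 6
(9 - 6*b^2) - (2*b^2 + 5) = 4 - 8*b^2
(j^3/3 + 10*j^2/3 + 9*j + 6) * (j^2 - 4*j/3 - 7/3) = j^5/3 + 26*j^4/9 + 34*j^3/9 - 124*j^2/9 - 29*j - 14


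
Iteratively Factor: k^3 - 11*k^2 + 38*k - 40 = (k - 4)*(k^2 - 7*k + 10) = (k - 4)*(k - 2)*(k - 5)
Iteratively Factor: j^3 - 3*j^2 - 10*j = (j - 5)*(j^2 + 2*j) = (j - 5)*(j + 2)*(j)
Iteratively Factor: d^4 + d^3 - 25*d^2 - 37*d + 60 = (d + 4)*(d^3 - 3*d^2 - 13*d + 15) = (d - 1)*(d + 4)*(d^2 - 2*d - 15) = (d - 5)*(d - 1)*(d + 4)*(d + 3)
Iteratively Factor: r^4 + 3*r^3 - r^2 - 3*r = (r + 1)*(r^3 + 2*r^2 - 3*r) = r*(r + 1)*(r^2 + 2*r - 3) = r*(r + 1)*(r + 3)*(r - 1)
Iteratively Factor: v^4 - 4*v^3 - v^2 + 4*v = (v - 4)*(v^3 - v) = v*(v - 4)*(v^2 - 1) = v*(v - 4)*(v - 1)*(v + 1)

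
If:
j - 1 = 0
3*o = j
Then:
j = 1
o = 1/3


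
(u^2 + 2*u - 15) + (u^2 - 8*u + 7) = 2*u^2 - 6*u - 8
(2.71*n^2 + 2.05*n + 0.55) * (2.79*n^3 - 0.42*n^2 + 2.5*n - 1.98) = 7.5609*n^5 + 4.5813*n^4 + 7.4485*n^3 - 0.4718*n^2 - 2.684*n - 1.089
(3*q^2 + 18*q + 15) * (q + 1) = 3*q^3 + 21*q^2 + 33*q + 15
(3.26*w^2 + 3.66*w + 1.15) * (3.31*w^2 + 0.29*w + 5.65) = 10.7906*w^4 + 13.06*w^3 + 23.2869*w^2 + 21.0125*w + 6.4975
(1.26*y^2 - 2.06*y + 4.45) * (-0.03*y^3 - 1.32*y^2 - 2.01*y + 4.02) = -0.0378*y^5 - 1.6014*y^4 + 0.0531000000000001*y^3 + 3.3318*y^2 - 17.2257*y + 17.889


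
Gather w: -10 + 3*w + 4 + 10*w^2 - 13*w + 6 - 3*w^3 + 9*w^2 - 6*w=-3*w^3 + 19*w^2 - 16*w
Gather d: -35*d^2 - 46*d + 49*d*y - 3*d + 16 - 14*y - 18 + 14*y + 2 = -35*d^2 + d*(49*y - 49)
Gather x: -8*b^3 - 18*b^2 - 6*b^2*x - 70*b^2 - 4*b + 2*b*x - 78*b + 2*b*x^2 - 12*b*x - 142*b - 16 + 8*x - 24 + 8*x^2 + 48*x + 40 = -8*b^3 - 88*b^2 - 224*b + x^2*(2*b + 8) + x*(-6*b^2 - 10*b + 56)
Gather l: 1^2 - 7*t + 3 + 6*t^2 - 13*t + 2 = 6*t^2 - 20*t + 6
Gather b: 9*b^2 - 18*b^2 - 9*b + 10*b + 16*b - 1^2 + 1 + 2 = -9*b^2 + 17*b + 2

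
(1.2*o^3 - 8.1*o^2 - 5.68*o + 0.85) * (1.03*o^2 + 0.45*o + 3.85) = 1.236*o^5 - 7.803*o^4 - 4.8754*o^3 - 32.8655*o^2 - 21.4855*o + 3.2725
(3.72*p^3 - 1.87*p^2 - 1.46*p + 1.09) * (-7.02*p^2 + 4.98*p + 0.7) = -26.1144*p^5 + 31.653*p^4 + 3.5406*p^3 - 16.2316*p^2 + 4.4062*p + 0.763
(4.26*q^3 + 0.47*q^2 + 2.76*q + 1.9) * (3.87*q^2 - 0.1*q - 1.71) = 16.4862*q^5 + 1.3929*q^4 + 3.3496*q^3 + 6.2733*q^2 - 4.9096*q - 3.249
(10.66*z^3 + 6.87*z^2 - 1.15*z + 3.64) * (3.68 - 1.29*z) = -13.7514*z^4 + 30.3665*z^3 + 26.7651*z^2 - 8.9276*z + 13.3952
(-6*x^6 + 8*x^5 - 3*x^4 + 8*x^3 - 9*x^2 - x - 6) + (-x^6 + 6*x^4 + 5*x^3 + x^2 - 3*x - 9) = -7*x^6 + 8*x^5 + 3*x^4 + 13*x^3 - 8*x^2 - 4*x - 15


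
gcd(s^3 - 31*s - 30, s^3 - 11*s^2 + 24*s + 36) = s^2 - 5*s - 6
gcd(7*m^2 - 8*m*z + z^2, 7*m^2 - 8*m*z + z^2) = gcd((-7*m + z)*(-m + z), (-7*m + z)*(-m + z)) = 7*m^2 - 8*m*z + z^2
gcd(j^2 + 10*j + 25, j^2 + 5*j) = j + 5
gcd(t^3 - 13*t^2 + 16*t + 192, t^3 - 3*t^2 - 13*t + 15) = t + 3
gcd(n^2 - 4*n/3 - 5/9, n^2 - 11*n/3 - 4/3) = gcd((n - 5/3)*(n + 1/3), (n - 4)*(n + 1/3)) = n + 1/3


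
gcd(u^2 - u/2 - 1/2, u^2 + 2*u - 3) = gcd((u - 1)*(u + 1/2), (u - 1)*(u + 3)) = u - 1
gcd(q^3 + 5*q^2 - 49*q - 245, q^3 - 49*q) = q^2 - 49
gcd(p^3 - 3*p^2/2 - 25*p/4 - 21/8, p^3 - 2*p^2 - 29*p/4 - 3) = p^2 + 2*p + 3/4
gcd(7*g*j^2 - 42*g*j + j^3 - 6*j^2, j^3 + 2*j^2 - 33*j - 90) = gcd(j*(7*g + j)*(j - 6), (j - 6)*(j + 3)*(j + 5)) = j - 6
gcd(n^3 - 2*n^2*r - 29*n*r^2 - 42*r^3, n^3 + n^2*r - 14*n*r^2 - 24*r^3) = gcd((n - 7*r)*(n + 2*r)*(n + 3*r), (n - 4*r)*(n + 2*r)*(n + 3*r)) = n^2 + 5*n*r + 6*r^2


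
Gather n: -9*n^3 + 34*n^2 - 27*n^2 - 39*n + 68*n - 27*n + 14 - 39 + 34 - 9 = -9*n^3 + 7*n^2 + 2*n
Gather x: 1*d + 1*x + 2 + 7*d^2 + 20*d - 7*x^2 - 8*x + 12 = 7*d^2 + 21*d - 7*x^2 - 7*x + 14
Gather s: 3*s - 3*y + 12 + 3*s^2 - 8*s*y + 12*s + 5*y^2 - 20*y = 3*s^2 + s*(15 - 8*y) + 5*y^2 - 23*y + 12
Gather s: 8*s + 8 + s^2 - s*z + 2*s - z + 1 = s^2 + s*(10 - z) - z + 9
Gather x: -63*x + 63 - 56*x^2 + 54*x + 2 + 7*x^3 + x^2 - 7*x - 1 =7*x^3 - 55*x^2 - 16*x + 64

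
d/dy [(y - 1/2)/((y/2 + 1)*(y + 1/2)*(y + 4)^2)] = 2*(-12*y^3 - 28*y^2 + 27*y + 40)/(4*y^7 + 68*y^6 + 465*y^5 + 1632*y^4 + 3108*y^3 + 3120*y^2 + 1472*y + 256)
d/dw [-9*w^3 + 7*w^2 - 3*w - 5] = -27*w^2 + 14*w - 3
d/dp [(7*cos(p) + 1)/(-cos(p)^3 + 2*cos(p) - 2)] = (-21*cos(p) - 3*cos(2*p) - 7*cos(3*p) + 29)*sin(p)/(2*(cos(p)^3 - 2*cos(p) + 2)^2)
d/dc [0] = 0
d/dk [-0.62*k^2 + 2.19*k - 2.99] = 2.19 - 1.24*k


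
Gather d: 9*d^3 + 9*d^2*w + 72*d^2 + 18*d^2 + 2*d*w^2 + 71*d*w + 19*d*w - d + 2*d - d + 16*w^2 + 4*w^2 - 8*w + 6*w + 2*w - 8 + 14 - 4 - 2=9*d^3 + d^2*(9*w + 90) + d*(2*w^2 + 90*w) + 20*w^2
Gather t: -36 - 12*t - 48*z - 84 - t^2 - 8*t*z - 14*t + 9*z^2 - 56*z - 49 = -t^2 + t*(-8*z - 26) + 9*z^2 - 104*z - 169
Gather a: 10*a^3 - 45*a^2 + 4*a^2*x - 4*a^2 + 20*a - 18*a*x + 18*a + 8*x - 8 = 10*a^3 + a^2*(4*x - 49) + a*(38 - 18*x) + 8*x - 8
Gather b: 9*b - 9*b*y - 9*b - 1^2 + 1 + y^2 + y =-9*b*y + y^2 + y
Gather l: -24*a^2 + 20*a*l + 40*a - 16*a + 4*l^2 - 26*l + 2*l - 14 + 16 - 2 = -24*a^2 + 24*a + 4*l^2 + l*(20*a - 24)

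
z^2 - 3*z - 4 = (z - 4)*(z + 1)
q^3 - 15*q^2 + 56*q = q*(q - 8)*(q - 7)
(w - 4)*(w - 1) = w^2 - 5*w + 4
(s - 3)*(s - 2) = s^2 - 5*s + 6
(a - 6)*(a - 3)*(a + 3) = a^3 - 6*a^2 - 9*a + 54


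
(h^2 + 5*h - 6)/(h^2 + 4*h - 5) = (h + 6)/(h + 5)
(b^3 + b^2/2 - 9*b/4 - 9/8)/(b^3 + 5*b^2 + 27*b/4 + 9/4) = (b - 3/2)/(b + 3)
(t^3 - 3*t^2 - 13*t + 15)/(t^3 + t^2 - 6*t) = (t^2 - 6*t + 5)/(t*(t - 2))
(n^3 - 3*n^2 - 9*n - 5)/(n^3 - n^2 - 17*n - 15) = (n + 1)/(n + 3)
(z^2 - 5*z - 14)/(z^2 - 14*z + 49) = (z + 2)/(z - 7)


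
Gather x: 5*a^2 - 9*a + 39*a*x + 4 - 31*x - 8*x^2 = 5*a^2 - 9*a - 8*x^2 + x*(39*a - 31) + 4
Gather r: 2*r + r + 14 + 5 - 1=3*r + 18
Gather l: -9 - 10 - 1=-20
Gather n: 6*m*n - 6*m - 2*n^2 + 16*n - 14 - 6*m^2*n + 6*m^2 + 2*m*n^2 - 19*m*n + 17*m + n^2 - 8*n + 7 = 6*m^2 + 11*m + n^2*(2*m - 1) + n*(-6*m^2 - 13*m + 8) - 7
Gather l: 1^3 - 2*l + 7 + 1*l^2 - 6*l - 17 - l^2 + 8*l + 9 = 0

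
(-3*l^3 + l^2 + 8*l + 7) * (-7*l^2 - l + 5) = 21*l^5 - 4*l^4 - 72*l^3 - 52*l^2 + 33*l + 35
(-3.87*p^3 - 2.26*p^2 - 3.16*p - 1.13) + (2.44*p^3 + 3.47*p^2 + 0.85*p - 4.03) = -1.43*p^3 + 1.21*p^2 - 2.31*p - 5.16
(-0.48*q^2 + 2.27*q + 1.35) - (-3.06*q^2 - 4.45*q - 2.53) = 2.58*q^2 + 6.72*q + 3.88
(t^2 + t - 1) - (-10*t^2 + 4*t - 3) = 11*t^2 - 3*t + 2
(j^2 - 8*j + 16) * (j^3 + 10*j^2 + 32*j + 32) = j^5 + 2*j^4 - 32*j^3 - 64*j^2 + 256*j + 512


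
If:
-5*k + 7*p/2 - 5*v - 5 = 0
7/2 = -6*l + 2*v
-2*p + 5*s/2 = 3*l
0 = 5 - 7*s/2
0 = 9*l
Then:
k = -3/2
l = 0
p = 25/14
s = 10/7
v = 7/4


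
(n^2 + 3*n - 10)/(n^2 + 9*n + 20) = (n - 2)/(n + 4)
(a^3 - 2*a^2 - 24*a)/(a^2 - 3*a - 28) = a*(a - 6)/(a - 7)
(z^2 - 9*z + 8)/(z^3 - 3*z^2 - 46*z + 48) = 1/(z + 6)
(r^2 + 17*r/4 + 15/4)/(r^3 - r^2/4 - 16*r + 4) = (4*r^2 + 17*r + 15)/(4*r^3 - r^2 - 64*r + 16)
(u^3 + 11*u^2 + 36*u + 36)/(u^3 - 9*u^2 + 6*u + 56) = (u^2 + 9*u + 18)/(u^2 - 11*u + 28)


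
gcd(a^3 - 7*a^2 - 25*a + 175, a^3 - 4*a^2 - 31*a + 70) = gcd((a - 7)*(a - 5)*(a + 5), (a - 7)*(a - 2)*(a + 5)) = a^2 - 2*a - 35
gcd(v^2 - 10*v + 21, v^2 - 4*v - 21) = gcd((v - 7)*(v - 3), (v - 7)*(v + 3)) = v - 7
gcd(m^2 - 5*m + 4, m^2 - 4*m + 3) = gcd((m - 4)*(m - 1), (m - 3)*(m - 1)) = m - 1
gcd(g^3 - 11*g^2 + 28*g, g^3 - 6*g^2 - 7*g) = g^2 - 7*g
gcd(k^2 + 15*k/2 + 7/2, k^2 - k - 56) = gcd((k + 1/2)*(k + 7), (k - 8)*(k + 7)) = k + 7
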